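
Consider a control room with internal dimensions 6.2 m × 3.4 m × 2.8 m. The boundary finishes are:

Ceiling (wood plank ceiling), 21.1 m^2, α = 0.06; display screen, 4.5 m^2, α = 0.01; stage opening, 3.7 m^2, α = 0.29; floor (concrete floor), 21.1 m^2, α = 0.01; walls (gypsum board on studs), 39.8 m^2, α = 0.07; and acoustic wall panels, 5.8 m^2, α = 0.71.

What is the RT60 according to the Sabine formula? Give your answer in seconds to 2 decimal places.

1.00 seconds

Summing Sᵢαᵢ: 1.266 + 0.045 + 1.073 + 0.211 + 2.786 + 4.118 → A = 9.499 sabins.
Room volume: 59.024 m³.
T = 0.161 V/A = 0.161·59.024/9.499 = 1.00 s.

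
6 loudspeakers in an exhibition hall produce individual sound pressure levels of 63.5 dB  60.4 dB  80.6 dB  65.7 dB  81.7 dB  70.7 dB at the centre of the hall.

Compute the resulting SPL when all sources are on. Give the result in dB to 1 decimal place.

84.5 dB

Converting to relative power and adding: 10^(63.5/10) + 10^(60.4/10) + 10^(80.6/10) + 10^(65.7/10) + 10^(81.7/10) + 10^(70.7/10) = 2.815e+08.
Combined level = 10 log₁₀(2.815e+08) = 84.5 dB.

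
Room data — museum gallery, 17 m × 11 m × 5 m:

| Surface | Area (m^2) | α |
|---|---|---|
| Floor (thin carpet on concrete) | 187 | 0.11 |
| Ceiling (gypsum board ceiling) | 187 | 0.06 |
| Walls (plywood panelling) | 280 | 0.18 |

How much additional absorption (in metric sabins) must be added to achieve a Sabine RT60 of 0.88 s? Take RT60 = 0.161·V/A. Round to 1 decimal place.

88.9 sabins

Total absorption A₁ = 187*0.11 + 187*0.06 + 280*0.18
  = 20.570 + 11.220 + 50.400 = 82.190 m^2 sabins.
Target A₂ = 0.161·935/0.88 = 171.062 sabins (V = 935 m³).
Additional absorption ΔA = 171.062 − 82.190 = 88.9 sabins.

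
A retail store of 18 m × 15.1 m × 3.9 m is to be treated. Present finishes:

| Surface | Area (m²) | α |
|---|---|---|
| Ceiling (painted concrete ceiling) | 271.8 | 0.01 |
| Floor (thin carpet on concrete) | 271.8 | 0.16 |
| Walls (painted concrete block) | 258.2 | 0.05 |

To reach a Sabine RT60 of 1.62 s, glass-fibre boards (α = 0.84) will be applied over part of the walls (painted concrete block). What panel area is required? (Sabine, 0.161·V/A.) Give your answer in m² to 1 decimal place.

Equivalent absorption area: A₁ = 271.8·0.01 + 271.8·0.16 + 258.2·0.05 = 59.116 m².
V = 1060.02 m³. Target absorption A₂ = 0.161 × 1060.02 / 1.62 = 105.348 sabins.
ΔA needed = 105.348 − 59.116 = 46.232 sabins.
Net gain per m²: Δα = 0.84 − 0.05 = 0.79.
Panel area = 46.232 / 0.79 = 58.5 m².

58.5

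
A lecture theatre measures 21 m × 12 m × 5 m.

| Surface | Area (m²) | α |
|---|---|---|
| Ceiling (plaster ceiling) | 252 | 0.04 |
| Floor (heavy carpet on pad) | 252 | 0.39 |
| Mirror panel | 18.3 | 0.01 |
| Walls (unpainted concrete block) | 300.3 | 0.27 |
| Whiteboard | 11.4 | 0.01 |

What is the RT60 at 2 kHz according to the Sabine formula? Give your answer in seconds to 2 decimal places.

1.07 sec

Equivalent absorption area: A = 252·0.04 + 252·0.39 + 18.3·0.01 + 300.3·0.27 + 11.4·0.01 = 189.738 m².
Room volume: 1260 m³.
Sabine: RT60 = 0.161 × 1260 / 189.738 = 1.07 s.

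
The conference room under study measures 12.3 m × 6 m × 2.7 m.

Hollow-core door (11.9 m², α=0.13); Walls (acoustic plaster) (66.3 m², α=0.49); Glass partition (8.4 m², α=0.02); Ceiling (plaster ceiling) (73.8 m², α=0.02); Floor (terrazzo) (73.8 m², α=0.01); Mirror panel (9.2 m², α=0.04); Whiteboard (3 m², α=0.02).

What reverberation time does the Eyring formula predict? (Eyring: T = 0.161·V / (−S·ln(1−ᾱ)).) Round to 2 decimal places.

S = Σ Sᵢ = 246.4 m².
Absorption A = 11.9·0.13 + 66.3·0.49 + 8.4·0.02 + 73.8·0.02 + 73.8·0.01 + 9.2·0.04 + 3·0.02 = 36.844 sabins.
Mean coefficient ᾱ = A/S = 0.1495.
Eyring denominator: −S ln(1−ᾱ) = 39.900.
V = 12.3 × 6 × 2.7 = 199.26 m³.
RT60 = 0.161 × 199.26 / 39.900 = 0.80 s.

0.80 sec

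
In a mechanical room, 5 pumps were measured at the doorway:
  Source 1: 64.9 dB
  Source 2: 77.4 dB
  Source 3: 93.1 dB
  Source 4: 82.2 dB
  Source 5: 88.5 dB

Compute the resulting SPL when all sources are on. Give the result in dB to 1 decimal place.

Sum in the linear (power) domain: Σ 10^(Lᵢ/10) = 10^(64.9/10) + 10^(77.4/10) + 10^(93.1/10) + 10^(82.2/10) + 10^(88.5/10) = 2.974e+09.
Back to dB: 10·log₁₀ Σ = 94.7 dB.

94.7 dB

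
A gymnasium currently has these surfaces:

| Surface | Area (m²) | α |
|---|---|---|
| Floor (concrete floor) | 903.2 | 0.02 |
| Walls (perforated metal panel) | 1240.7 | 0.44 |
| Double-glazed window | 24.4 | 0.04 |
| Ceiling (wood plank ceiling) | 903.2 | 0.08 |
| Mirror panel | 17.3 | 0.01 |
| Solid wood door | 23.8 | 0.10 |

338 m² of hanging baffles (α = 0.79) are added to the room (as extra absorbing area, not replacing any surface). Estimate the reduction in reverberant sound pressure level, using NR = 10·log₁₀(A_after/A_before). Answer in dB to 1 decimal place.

1.5 dB

Equivalent absorption area: A_before = 903.2*0.02 + 1240.7*0.44 + 24.4*0.04 + 903.2*0.08 + 17.3*0.01 + 23.8*0.10 = 639.757 m².
Treatment contributes 338·0.79 = 267.020 sabins.
A_after = 639.757 + 267.020 = 906.777 sabins.
Reduction = 10 log₁₀(A_after/A_before) = 10 log₁₀(1.4174) = 1.5 dB.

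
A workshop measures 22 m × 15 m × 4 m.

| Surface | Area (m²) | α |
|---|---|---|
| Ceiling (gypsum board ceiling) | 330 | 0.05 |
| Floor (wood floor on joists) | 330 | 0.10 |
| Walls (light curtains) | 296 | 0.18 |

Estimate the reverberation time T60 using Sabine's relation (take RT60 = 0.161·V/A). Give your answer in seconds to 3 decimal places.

A = Σ Sᵢαᵢ = 330·0.05 + 330·0.10 + 296·0.18 = 102.780 sabins.
Volume V = 22 × 15 × 4 = 1320 m³.
T = 0.161 V/A = 0.161·1320/102.780 = 2.068 s.

2.068 s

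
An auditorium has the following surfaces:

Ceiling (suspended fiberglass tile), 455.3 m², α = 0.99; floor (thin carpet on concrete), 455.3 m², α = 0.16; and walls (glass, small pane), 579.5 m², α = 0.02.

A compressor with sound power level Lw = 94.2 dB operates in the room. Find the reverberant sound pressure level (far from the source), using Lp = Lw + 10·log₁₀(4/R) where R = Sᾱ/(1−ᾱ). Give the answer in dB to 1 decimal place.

Σ(Sᵢαᵢ) = 455.3×0.99 + 455.3×0.16 + 579.5×0.02 = 535.185; total area S = 1490.1 m².
ᾱ = 0.3592, so room constant R = A/(1−ᾱ) = 835.183 m².
Lp = 94.2 + 10·log₁₀(4/835.183) = 94.2 + (-23.20) = 71.0 dB.

71.0 dB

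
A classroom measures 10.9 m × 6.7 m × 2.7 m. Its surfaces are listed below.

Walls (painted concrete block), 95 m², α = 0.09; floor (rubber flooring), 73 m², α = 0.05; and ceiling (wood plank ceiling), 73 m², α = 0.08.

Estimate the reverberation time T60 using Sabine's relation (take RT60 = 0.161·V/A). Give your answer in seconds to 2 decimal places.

1.76 sec

Total absorption A = 95·0.09 + 73·0.05 + 73·0.08
  = 8.550 + 3.650 + 5.840 = 18.040 m² sabins.
V = 10.9·6.7·2.7 = 197.181 m³.
RT60 = 0.161 · V / A = 0.161 × 197.181 / 18.040 = 1.76 s.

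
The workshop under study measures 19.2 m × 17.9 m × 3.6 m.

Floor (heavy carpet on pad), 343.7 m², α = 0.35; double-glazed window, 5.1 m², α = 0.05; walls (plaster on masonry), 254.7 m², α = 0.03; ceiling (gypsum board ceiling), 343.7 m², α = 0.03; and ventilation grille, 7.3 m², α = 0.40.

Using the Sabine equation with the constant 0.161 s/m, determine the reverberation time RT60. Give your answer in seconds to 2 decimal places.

1.41 s

Equivalent absorption area: A = 343.7*0.35 + 5.1*0.05 + 254.7*0.03 + 343.7*0.03 + 7.3*0.40 = 141.422 m².
Volume V = 19.2 × 17.9 × 3.6 = 1237.248 m³.
T = 0.161 V/A = 0.161·1237.248/141.422 = 1.41 s.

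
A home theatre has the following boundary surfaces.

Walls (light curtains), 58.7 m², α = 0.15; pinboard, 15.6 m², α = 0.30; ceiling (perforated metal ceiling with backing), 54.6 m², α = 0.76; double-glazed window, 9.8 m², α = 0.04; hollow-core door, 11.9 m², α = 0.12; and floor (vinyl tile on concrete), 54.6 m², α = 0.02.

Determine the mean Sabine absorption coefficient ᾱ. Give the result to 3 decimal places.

Total surface area S = 205.2 m².
Weighted sum Σ Sα = 57.893.
ᾱ = 57.893 / 205.2 = 0.282.

0.282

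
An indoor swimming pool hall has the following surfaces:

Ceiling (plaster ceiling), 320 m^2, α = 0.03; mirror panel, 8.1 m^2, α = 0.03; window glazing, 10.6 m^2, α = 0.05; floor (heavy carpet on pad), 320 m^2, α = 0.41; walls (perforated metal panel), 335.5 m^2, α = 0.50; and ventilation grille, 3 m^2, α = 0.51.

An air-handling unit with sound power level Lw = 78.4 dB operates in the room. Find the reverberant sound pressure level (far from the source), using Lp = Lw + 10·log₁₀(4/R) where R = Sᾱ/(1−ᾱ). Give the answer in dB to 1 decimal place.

Σ(Sᵢαᵢ) = 320·0.03 + 8.1·0.03 + 10.6·0.05 + 320·0.41 + 335.5·0.50 + 3·0.51 = 310.853; total area S = 997.2 m^2.
ᾱ = 0.3117, so room constant R = A/(1−ᾱ) = 451.624 m^2.
Lp = Lw + 10 log₁₀(4/R) = 78.4 -20.53 = 57.9 dB.

57.9 dB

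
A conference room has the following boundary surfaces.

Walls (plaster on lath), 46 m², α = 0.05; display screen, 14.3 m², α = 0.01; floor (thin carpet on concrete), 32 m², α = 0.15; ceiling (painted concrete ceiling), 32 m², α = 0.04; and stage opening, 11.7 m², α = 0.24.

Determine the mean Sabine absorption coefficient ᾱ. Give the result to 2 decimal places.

0.08

S = Σ Sᵢ = 46 + 14.3 + 32 + 32 + 11.7 = 136.0 m².
Weighted sum Σ Sα = 11.331.
ᾱ = 11.331 / 136.0 = 0.08.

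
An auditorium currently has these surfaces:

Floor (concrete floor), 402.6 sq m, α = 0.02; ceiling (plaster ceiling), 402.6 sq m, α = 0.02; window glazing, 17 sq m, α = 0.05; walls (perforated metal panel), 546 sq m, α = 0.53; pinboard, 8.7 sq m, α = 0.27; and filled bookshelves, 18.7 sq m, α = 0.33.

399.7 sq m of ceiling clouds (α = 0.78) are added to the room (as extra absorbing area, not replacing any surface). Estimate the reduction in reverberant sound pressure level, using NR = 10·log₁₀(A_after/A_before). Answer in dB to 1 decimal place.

Total absorption A_before = 402.6×0.02 + 402.6×0.02 + 17×0.05 + 546×0.53 + 8.7×0.27 + 18.7×0.33
  = 8.052 + 8.052 + 0.850 + 289.380 + 2.349 + 6.171 = 314.854 sq m sabins.
Added absorption = 399.7 × 0.78 = 311.766 sabins.
New total A_after = 626.620 sabins.
Reduction = 10 log₁₀(A_after/A_before) = 10 log₁₀(1.9902) = 3.0 dB.

3.0 dB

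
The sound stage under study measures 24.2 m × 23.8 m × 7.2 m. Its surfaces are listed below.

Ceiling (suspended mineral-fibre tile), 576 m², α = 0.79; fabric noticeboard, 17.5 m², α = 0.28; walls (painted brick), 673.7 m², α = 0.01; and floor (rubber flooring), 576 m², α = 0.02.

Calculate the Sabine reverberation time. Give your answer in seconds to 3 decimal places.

Total absorption A = 576×0.79 + 17.5×0.28 + 673.7×0.01 + 576×0.02
  = 455.040 + 4.900 + 6.737 + 11.520 = 478.197 m² sabins.
V = 24.2·23.8·7.2 = 4146.912 m³.
Sabine: RT60 = 0.161 × 4146.912 / 478.197 = 1.396 s.

1.396 seconds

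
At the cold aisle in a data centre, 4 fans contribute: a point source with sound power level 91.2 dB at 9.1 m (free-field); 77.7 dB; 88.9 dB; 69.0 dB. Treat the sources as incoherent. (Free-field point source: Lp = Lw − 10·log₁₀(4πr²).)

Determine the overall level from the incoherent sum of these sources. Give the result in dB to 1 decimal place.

89.3 dB

Source at 9.1 m: Lp = 91.2 − 10·log₁₀(4π·9.1²) = 91.2 − 10·log₁₀(1040.621) = 61.0 dB.
Σ 10^(Lᵢ/10) = 8.443e+08.
Back to dB: 10·log₁₀ Σ = 89.3 dB.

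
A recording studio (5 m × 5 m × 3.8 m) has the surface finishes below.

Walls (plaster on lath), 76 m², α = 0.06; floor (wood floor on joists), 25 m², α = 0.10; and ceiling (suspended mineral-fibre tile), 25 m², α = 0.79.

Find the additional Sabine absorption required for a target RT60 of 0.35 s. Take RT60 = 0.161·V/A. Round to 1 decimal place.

16.9 sabins

Equivalent absorption area: A₁ = 76·0.06 + 25·0.10 + 25·0.79 = 26.810 m².
For T = 0.35 s, need A₂ = 0.161·V/T = 0.161·95/0.35 = 43.700 sabins.
Shortfall: 43.700 − 26.810 = 16.9 sabins.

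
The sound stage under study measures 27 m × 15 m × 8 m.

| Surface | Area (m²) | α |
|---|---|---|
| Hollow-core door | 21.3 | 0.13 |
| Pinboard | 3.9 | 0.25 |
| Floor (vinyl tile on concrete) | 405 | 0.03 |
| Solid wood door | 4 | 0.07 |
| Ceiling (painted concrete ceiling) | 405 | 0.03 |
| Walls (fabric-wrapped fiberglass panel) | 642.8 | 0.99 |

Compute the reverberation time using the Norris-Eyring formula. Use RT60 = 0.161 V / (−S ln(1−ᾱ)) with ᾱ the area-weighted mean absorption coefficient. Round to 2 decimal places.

0.59 sec

S = Σ Sᵢ = 1482.0 m².
Absorption A = 21.3·0.13 + 3.9·0.25 + 405·0.03 + 4·0.07 + 405·0.03 + 642.8·0.99 = 664.696 sabins.
ᾱ = 664.696 / 1482.0 = 0.4485.
−S·ln(1−ᾱ) = −1482.0 × ln(1 − 0.4485) = 881.958.
V = 27 × 15 × 8 = 3240 m³.
RT60 = 0.161 × 3240 / 881.958 = 0.59 s.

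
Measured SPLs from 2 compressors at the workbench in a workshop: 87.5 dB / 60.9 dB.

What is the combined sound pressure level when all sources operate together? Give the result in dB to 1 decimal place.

Sum in the linear (power) domain: Σ 10^(Lᵢ/10) = 10^(87.5/10) + 10^(60.9/10) = 5.636e+08.
L_total = 10·log₁₀(5.636e+08) = 87.5 dB.

87.5 dB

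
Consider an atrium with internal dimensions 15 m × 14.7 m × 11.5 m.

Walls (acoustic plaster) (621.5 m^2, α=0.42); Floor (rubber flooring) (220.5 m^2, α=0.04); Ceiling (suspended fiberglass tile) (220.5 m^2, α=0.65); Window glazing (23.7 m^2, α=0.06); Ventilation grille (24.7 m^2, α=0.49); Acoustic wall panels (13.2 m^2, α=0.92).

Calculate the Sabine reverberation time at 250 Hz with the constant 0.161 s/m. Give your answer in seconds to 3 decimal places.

Summing Sᵢαᵢ: 261.030 + 8.820 + 143.325 + 1.422 + 12.103 + 12.144 → A = 438.844 sabins.
Volume V = 15 × 14.7 × 11.5 = 2535.75 m³.
T = 0.161 V/A = 0.161·2535.75/438.844 = 0.930 s.

0.930 sec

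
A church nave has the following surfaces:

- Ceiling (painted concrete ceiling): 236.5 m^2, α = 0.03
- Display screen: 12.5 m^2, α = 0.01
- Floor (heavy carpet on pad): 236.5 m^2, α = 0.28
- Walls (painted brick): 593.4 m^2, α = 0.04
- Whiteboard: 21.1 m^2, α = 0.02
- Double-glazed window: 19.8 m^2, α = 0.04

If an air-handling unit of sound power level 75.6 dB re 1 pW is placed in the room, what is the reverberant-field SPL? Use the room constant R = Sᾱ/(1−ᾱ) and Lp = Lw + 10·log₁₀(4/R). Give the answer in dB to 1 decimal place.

61.3 dB

A = 98.390 sabins; S = 1119.8 m^2.
ᾱ = 0.0879, so room constant R = A/(1−ᾱ) = 107.872 m^2.
Lp = 75.6 + 10·log₁₀(4/107.872) = 75.6 + (-14.31) = 61.3 dB.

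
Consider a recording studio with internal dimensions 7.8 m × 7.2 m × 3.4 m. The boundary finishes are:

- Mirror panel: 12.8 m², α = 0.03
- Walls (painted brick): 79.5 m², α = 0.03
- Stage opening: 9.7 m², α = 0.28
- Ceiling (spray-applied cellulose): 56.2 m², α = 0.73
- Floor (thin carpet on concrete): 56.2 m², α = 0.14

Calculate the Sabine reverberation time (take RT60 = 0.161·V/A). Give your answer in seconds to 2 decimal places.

Summing Sᵢαᵢ: 0.384 + 2.385 + 2.716 + 41.026 + 7.868 → A = 54.379 sabins.
Volume V = 7.8 × 7.2 × 3.4 = 190.944 m³.
T = 0.161 V/A = 0.161·190.944/54.379 = 0.57 s.

0.57 s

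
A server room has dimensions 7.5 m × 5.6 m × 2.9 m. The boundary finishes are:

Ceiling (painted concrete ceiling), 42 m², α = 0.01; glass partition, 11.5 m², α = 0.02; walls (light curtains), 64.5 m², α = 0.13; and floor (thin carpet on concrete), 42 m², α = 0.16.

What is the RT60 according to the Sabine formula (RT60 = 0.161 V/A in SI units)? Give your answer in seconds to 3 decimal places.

1.245 s

A = Σ Sᵢαᵢ = 42·0.01 + 11.5·0.02 + 64.5·0.13 + 42·0.16 = 15.755 sabins.
Room volume: 121.8 m³.
T = 0.161 V/A = 0.161·121.8/15.755 = 1.245 s.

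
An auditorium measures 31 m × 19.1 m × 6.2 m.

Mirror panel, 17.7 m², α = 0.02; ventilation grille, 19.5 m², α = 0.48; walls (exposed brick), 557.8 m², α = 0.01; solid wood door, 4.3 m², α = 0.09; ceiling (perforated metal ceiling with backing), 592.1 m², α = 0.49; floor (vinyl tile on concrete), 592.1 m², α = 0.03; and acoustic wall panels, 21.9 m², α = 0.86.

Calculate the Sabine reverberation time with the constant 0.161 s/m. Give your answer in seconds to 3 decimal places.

1.726 seconds

Equivalent absorption area: A = 17.7*0.02 + 19.5*0.48 + 557.8*0.01 + 4.3*0.09 + 592.1*0.49 + 592.1*0.03 + 21.9*0.86 = 342.405 m².
V = 31·19.1·6.2 = 3671.02 m³.
Sabine: RT60 = 0.161 × 3671.02 / 342.405 = 1.726 s.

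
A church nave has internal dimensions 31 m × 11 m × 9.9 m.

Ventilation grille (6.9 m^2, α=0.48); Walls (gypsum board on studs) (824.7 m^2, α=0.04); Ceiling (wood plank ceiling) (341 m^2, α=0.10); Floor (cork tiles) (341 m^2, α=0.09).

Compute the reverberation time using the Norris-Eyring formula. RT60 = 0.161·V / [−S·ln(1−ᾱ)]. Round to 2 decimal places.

Total surface area S = 6.9 + 824.7 + 341 + 341 = 1513.6 m^2.
Σ(Sᵢαᵢ) = 6.9×0.48 + 824.7×0.04 + 341×0.10 + 341×0.09 = 101.090.
ᾱ = 101.090 / 1513.6 = 0.0668.
Eyring denominator: −S ln(1−ᾱ) = 104.644.
V = 31 × 11 × 9.9 = 3375.9 m³.
RT60 = 0.161 × 3375.9 / 104.644 = 5.19 s.

5.19 s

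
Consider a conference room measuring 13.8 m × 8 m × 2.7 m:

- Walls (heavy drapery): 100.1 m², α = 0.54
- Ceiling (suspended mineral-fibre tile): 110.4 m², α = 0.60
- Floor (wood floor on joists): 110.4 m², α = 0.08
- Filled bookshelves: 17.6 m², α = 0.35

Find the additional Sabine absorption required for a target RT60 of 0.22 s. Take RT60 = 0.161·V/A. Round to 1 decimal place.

Total absorption A₁ = 100.1*0.54 + 110.4*0.60 + 110.4*0.08 + 17.6*0.35
  = 54.054 + 66.240 + 8.832 + 6.160 = 135.286 m² sabins.
Target A₂ = 0.161·298.08/0.22 = 218.140 sabins (V = 298.08 m³).
Additional absorption ΔA = 218.140 − 135.286 = 82.9 sabins.

82.9 sabins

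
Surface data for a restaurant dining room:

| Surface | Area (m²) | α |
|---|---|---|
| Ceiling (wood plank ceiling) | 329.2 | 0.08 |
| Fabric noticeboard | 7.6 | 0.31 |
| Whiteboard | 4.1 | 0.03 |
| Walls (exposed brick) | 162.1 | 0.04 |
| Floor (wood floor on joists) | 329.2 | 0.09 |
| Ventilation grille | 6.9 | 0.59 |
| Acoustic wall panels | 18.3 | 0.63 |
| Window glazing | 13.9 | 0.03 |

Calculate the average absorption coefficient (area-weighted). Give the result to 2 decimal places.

0.09

S = Σ Sᵢ = 329.2 + 7.6 + 4.1 + 162.1 + 329.2 + 6.9 + 18.3 + 13.9 = 871.3 m².
Σ(Sᵢαᵢ) = 329.2*0.08 + 7.6*0.31 + 4.1*0.03 + 162.1*0.04 + 329.2*0.09 + 6.9*0.59 + 18.3*0.63 + 13.9*0.03 = 80.944.
ᾱ = A/S = 0.09.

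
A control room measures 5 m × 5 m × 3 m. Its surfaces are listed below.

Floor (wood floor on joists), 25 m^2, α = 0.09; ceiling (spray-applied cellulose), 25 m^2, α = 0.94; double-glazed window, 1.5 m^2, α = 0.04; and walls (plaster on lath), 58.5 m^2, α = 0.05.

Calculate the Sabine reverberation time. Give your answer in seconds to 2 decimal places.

0.42 seconds

Equivalent absorption area: A = 25·0.09 + 25·0.94 + 1.5·0.04 + 58.5·0.05 = 28.735 m^2.
Room volume: 75 m³.
Sabine: RT60 = 0.161 × 75 / 28.735 = 0.42 s.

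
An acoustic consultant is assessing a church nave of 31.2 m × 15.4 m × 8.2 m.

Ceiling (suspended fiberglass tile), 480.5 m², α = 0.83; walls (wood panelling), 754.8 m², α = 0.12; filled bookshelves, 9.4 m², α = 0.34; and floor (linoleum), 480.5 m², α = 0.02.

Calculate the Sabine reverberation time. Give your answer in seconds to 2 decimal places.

Total absorption A = 480.5·0.83 + 754.8·0.12 + 9.4·0.34 + 480.5·0.02
  = 398.815 + 90.576 + 3.196 + 9.610 = 502.197 m² sabins.
Room volume: 3939.936 m³.
Sabine: RT60 = 0.161 × 3939.936 / 502.197 = 1.26 s.

1.26 seconds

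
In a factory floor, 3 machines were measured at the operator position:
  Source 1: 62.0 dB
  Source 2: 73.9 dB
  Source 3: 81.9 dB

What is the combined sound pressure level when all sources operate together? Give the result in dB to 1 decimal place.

Converting to relative power and adding: 10^(62.0/10) + 10^(73.9/10) + 10^(81.9/10) = 1.81e+08.
L_total = 10·log₁₀(1.81e+08) = 82.6 dB.

82.6 dB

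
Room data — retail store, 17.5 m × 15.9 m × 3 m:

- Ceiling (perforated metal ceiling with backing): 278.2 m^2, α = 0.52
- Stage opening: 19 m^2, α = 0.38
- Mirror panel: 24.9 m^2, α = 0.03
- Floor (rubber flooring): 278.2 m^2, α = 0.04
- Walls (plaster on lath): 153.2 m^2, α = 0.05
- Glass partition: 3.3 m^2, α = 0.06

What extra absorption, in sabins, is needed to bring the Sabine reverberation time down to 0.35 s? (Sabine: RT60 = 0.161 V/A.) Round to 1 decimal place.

A₁ = Σ Sᵢαᵢ = 278.2*0.52 + 19*0.38 + 24.9*0.03 + 278.2*0.04 + 153.2*0.05 + 3.3*0.06 = 171.617 sabins.
For T = 0.35 s, need A₂ = 0.161·V/T = 0.161·834.75/0.35 = 383.985 sabins.
Additional absorption ΔA = 383.985 − 171.617 = 212.4 sabins.

212.4 sabins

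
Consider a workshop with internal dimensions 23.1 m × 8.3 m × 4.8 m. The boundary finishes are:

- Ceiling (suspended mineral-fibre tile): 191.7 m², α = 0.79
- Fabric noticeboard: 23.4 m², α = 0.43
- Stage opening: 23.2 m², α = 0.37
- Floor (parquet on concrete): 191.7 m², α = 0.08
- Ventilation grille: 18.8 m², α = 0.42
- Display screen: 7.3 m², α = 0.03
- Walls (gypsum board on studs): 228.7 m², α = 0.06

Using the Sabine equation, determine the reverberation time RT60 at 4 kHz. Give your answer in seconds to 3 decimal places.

0.715 sec

Equivalent absorption area: A = 191.7*0.79 + 23.4*0.43 + 23.2*0.37 + 191.7*0.08 + 18.8*0.42 + 7.3*0.03 + 228.7*0.06 = 207.262 m².
Volume V = 23.1 × 8.3 × 4.8 = 920.304 m³.
Sabine: RT60 = 0.161 × 920.304 / 207.262 = 0.715 s.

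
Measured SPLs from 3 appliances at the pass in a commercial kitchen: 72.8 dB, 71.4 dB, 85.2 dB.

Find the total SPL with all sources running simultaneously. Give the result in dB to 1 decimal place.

Sum in the linear (power) domain: Σ 10^(Lᵢ/10) = 10^(72.8/10) + 10^(71.4/10) + 10^(85.2/10) = 3.64e+08.
Combined level = 10 log₁₀(3.64e+08) = 85.6 dB.

85.6 dB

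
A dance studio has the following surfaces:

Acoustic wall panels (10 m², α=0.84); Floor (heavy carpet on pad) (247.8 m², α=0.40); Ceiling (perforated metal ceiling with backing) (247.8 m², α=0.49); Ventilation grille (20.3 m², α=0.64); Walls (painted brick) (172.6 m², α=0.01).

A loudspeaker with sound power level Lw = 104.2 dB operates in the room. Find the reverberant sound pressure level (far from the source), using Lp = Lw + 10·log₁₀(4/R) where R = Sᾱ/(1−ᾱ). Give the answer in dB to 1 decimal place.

Σ(Sᵢαᵢ) = 10×0.84 + 247.8×0.40 + 247.8×0.49 + 20.3×0.64 + 172.6×0.01 = 243.660; total area S = 698.5 m².
ᾱ = 243.660/698.5 = 0.3488; R = Sᾱ/(1−ᾱ) = 243.660/(1−0.3488) = 374.171 m².
Lp = Lw + 10 log₁₀(4/R) = 104.2 -19.71 = 84.5 dB.

84.5 dB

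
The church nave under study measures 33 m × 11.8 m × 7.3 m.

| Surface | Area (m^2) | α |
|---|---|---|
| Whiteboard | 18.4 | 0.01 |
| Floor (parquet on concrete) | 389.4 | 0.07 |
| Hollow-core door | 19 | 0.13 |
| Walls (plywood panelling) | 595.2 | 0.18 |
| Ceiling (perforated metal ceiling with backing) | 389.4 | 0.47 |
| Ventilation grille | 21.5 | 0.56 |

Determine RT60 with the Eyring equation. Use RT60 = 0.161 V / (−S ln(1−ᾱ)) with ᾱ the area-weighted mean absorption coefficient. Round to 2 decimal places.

1.21 sec

S = Σ Sᵢ = 1432.9 m^2.
Σ(Sᵢαᵢ) = 18.4·0.01 + 389.4·0.07 + 19·0.13 + 595.2·0.18 + 389.4·0.47 + 21.5·0.56 = 332.106.
Mean coefficient ᾱ = A/S = 0.2318.
−S·ln(1−ᾱ) = −1432.9 × ln(1 − 0.2318) = 377.863.
V = 33 × 11.8 × 7.3 = 2842.62 m³.
T = 0.161·V/[−S·ln(1−ᾱ)] = 0.161·2842.62/377.863 = 1.21 s.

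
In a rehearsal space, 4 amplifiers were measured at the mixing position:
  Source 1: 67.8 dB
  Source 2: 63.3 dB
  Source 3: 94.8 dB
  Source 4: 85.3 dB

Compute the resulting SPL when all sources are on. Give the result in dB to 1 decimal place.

95.3 dB

Σ 10^(Lᵢ/10) = 3.367e+09.
Back to dB: 10·log₁₀ Σ = 95.3 dB.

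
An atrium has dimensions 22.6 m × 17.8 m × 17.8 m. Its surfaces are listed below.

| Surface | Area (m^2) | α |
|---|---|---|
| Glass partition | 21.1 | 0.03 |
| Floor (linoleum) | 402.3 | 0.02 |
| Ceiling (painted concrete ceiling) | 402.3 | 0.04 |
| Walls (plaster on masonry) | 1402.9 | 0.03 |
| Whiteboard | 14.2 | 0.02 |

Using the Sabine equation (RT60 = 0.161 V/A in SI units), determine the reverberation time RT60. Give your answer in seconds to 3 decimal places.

Total absorption A = 21.1×0.03 + 402.3×0.02 + 402.3×0.04 + 1402.9×0.03 + 14.2×0.02
  = 0.633 + 8.046 + 16.092 + 42.087 + 0.284 = 67.142 m^2 sabins.
Room volume: 7160.584 m³.
Sabine: RT60 = 0.161 × 7160.584 / 67.142 = 17.170 s.

17.170 s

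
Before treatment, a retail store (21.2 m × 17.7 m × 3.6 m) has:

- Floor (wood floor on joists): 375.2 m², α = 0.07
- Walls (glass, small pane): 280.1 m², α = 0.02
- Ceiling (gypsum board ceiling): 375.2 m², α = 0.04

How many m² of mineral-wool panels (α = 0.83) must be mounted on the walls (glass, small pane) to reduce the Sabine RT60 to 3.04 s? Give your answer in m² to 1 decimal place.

Total absorption A₁ = 375.2×0.07 + 280.1×0.02 + 375.2×0.04
  = 26.264 + 5.602 + 15.008 = 46.874 m² sabins.
V = 1350.864 m³. Target absorption A₂ = 0.161 × 1350.864 / 3.04 = 71.542 sabins.
ΔA needed = 71.542 − 46.874 = 24.668 sabins.
Each m² of panel replacing the walls (glass, small pane) adds (0.83 − 0.02) = 0.81 sabins.
Area = ΔA/Δα = 24.668/0.81 = 30.5 m².

30.5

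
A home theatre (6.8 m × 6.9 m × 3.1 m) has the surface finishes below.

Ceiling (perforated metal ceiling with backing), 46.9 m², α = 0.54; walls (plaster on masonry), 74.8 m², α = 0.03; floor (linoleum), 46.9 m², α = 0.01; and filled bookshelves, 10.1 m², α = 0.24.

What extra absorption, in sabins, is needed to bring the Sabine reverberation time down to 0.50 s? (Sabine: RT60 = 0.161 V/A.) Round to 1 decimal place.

16.4 sabins

Total absorption A₁ = 46.9×0.54 + 74.8×0.03 + 46.9×0.01 + 10.1×0.24
  = 25.326 + 2.244 + 0.469 + 2.424 = 30.463 m² sabins.
V = 145.452 m³. Required absorption A₂ = 0.161 × 145.452 / 0.50 = 46.836 sabins.
Shortfall: 46.836 − 30.463 = 16.4 sabins.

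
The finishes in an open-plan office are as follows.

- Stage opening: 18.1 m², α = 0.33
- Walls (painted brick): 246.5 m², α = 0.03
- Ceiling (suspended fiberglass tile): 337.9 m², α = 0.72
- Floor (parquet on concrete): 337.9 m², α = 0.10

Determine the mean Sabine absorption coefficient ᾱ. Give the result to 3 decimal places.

S = Σ Sᵢ = 18.1 + 246.5 + 337.9 + 337.9 = 940.4 m².
A = 18.1*0.33 + 246.5*0.03 + 337.9*0.72 + 337.9*0.10 = 290.446 sabins.
ᾱ = A/S = 0.309.

0.309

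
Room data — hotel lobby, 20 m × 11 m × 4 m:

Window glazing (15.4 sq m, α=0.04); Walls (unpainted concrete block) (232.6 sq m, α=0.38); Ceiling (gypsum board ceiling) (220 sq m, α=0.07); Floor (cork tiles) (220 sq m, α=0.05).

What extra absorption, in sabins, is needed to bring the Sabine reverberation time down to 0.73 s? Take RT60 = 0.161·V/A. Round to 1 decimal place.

78.7 sabins

Summing Sᵢαᵢ: 0.616 + 88.388 + 15.400 + 11.000 → A₁ = 115.404 sabins.
V = 880 m³. Required absorption A₂ = 0.161 × 880 / 0.73 = 194.082 sabins.
Shortfall: 194.082 − 115.404 = 78.7 sabins.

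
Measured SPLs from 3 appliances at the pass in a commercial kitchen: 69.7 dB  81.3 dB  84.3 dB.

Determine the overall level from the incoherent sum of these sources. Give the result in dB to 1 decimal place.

86.2 dB

Sum in the linear (power) domain: Σ 10^(Lᵢ/10) = 10^(69.7/10) + 10^(81.3/10) + 10^(84.3/10) = 4.134e+08.
Back to dB: 10·log₁₀ Σ = 86.2 dB.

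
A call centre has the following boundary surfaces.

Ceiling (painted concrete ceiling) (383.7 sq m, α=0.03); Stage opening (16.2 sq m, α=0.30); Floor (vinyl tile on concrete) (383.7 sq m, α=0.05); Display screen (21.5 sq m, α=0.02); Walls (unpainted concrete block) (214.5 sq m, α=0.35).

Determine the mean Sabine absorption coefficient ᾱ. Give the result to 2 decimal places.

Total surface area S = 1019.6 sq m.
Weighted sum Σ Sα = 111.061.
ᾱ = 111.061 / 1019.6 = 0.11.

0.11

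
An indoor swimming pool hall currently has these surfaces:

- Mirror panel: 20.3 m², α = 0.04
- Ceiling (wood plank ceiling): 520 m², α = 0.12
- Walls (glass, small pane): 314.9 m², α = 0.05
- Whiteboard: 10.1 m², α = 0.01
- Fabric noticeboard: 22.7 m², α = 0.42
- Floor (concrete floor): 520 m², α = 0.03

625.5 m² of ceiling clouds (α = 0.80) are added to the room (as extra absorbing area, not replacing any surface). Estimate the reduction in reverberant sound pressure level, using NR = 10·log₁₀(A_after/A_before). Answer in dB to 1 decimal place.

7.6 dB

A_before = Σ Sᵢαᵢ = 20.3×0.04 + 520×0.12 + 314.9×0.05 + 10.1×0.01 + 22.7×0.42 + 520×0.03 = 104.192 sabins.
Treatment contributes 625.5·0.80 = 500.400 sabins.
New total A_after = 604.592 sabins.
NR = 10·log₁₀(604.592/104.192) = 7.6 dB.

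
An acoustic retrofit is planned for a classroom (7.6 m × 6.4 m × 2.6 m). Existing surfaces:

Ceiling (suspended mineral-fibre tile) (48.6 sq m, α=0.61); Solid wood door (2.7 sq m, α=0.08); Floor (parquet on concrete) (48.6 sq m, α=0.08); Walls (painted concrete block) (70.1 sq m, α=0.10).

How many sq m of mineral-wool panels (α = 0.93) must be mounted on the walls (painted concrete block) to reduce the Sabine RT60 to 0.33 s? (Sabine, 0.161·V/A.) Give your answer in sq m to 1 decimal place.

25.2

Summing Sᵢαᵢ: 29.646 + 0.216 + 3.888 + 7.010 → A₁ = 40.760 sabins.
Required A₂ = 0.161·126.464/0.33 = 61.699 sabins.
Absorption to add: 61.699 − 40.760 = 20.939 sabins.
Net gain per sq m: Δα = 0.93 − 0.10 = 0.83.
Panel area = 20.939 / 0.83 = 25.2 sq m.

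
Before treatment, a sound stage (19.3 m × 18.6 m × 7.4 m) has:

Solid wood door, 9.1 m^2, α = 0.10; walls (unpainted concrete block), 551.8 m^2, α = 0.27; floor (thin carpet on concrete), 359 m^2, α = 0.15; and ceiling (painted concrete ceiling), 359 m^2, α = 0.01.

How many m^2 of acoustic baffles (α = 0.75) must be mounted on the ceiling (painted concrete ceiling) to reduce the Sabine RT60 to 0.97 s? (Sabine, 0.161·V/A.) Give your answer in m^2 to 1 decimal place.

315.6

A₁ = Σ Sᵢαᵢ = 9.1×0.10 + 551.8×0.27 + 359×0.15 + 359×0.01 = 207.336 sabins.
Required A₂ = 0.161·2656.452/0.97 = 440.916 sabins.
Absorption to add: 440.916 − 207.336 = 233.580 sabins.
Net gain per m^2: Δα = 0.75 − 0.01 = 0.74.
Panel area = 233.580 / 0.74 = 315.6 m^2.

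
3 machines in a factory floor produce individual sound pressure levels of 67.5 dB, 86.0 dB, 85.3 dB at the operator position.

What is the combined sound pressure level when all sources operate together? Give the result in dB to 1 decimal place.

Σ 10^(Lᵢ/10) = 7.426e+08.
L_total = 10·log₁₀(7.426e+08) = 88.7 dB.

88.7 dB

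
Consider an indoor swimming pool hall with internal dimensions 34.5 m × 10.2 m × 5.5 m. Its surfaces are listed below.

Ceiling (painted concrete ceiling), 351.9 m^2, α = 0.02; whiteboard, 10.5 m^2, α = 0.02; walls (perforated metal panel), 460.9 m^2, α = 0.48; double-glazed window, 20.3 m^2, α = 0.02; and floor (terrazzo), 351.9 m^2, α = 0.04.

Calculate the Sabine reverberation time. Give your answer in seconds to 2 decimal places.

Summing Sᵢαᵢ: 7.038 + 0.210 + 221.232 + 0.406 + 14.076 → A = 242.962 sabins.
Room volume: 1935.45 m³.
Sabine: RT60 = 0.161 × 1935.45 / 242.962 = 1.28 s.

1.28 seconds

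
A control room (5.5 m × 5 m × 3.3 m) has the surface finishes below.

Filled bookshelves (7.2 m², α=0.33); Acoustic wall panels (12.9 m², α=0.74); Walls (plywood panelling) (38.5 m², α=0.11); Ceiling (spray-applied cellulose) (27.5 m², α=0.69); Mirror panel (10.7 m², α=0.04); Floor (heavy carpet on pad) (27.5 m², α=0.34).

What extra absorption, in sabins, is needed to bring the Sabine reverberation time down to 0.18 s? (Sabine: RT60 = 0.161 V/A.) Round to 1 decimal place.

36.3 sabins

A₁ = Σ Sᵢαᵢ = 7.2×0.33 + 12.9×0.74 + 38.5×0.11 + 27.5×0.69 + 10.7×0.04 + 27.5×0.34 = 44.910 sabins.
For T = 0.18 s, need A₂ = 0.161·V/T = 0.161·90.75/0.18 = 81.171 sabins.
Shortfall: 81.171 − 44.910 = 36.3 sabins.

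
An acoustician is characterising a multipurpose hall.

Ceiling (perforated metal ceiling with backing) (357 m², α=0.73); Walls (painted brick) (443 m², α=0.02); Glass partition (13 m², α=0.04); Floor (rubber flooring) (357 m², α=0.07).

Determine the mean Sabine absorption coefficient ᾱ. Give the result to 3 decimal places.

Total surface area S = 1170.0 m².
A = 357×0.73 + 443×0.02 + 13×0.04 + 357×0.07 = 294.980 sabins.
ᾱ = 294.980 / 1170.0 = 0.252.

0.252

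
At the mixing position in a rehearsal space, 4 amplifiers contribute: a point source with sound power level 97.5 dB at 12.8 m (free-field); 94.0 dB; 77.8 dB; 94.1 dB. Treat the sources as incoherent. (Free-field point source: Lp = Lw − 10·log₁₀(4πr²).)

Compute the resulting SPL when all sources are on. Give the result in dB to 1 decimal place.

Source at 12.8 m: Lp = 97.5 − 10·log₁₀(4π·12.8²) = 97.5 − 10·log₁₀(2058.874) = 64.4 dB.
Sum in the linear (power) domain: Σ 10^(Lᵢ/10) = 10^(64.4/10) + 10^(94.0/10) + 10^(77.8/10) + 10^(94.1/10) = 5.145e+09.
Combined level = 10 log₁₀(5.145e+09) = 97.1 dB.

97.1 dB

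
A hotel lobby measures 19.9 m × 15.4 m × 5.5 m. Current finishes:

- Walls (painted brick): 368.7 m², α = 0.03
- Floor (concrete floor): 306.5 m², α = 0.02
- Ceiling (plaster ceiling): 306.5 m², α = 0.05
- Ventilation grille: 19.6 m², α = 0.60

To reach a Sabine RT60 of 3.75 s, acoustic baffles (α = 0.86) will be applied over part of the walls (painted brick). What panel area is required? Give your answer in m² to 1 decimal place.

33.8

Total absorption A₁ = 368.7×0.03 + 306.5×0.02 + 306.5×0.05 + 19.6×0.60
  = 11.061 + 6.130 + 15.325 + 11.760 = 44.276 m² sabins.
Required A₂ = 0.161·1685.53/3.75 = 72.365 sabins.
Absorption to add: 72.365 − 44.276 = 28.089 sabins.
Net gain per m²: Δα = 0.86 − 0.03 = 0.83.
Panel area = 28.089 / 0.83 = 33.8 m².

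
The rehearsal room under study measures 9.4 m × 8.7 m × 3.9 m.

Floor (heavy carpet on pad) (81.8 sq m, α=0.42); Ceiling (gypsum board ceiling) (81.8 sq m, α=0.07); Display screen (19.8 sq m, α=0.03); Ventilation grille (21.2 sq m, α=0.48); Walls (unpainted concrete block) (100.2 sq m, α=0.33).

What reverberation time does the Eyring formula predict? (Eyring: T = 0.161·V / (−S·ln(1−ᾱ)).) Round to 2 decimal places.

0.52 s

S = Σ Sᵢ = 304.8 sq m.
Σ(Sᵢαᵢ) = 81.8·0.42 + 81.8·0.07 + 19.8·0.03 + 21.2·0.48 + 100.2·0.33 = 83.918.
ᾱ = 83.918 / 304.8 = 0.2753.
−S·ln(1−ᾱ) = −304.8 × ln(1 − 0.2753) = 98.145.
V = 9.4 × 8.7 × 3.9 = 318.942 m³.
RT60 = 0.161 × 318.942 / 98.145 = 0.52 s.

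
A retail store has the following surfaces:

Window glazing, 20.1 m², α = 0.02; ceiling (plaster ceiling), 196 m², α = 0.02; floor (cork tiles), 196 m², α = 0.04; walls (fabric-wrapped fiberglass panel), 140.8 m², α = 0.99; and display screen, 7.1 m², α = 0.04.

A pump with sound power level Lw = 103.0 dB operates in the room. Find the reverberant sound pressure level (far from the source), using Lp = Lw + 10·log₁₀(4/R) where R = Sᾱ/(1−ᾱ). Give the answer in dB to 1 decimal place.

85.8 dB

Σ(Sᵢαᵢ) = 20.1×0.02 + 196×0.02 + 196×0.04 + 140.8×0.99 + 7.1×0.04 = 151.838; total area S = 560.0 m².
ᾱ = 151.838/560.0 = 0.2711; R = Sᾱ/(1−ᾱ) = 151.838/(1−0.2711) = 208.311 m².
Lp = Lw + 10 log₁₀(4/R) = 103.0 -17.17 = 85.8 dB.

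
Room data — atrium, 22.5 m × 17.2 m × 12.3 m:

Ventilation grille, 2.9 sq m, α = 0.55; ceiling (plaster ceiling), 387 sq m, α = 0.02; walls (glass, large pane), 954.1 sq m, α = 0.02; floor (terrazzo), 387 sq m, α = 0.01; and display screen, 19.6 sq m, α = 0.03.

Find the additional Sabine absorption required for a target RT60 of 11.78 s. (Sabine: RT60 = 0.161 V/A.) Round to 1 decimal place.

Summing Sᵢαᵢ: 1.595 + 7.740 + 19.082 + 3.870 + 0.588 → A₁ = 32.875 sabins.
For T = 11.78 s, need A₂ = 0.161·V/T = 0.161·4760.1/11.78 = 65.057 sabins.
Shortfall: 65.057 − 32.875 = 32.2 sabins.

32.2 sabins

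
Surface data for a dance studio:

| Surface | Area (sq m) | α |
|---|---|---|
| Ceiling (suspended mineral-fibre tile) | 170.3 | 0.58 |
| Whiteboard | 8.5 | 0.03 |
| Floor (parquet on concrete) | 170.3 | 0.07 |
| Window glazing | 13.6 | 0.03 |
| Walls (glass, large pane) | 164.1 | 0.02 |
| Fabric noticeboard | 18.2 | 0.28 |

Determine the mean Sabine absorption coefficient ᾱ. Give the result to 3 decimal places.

0.220

Total surface area S = 545.0 sq m.
Weighted sum Σ Sα = 119.736.
ᾱ = 119.736 / 545.0 = 0.220.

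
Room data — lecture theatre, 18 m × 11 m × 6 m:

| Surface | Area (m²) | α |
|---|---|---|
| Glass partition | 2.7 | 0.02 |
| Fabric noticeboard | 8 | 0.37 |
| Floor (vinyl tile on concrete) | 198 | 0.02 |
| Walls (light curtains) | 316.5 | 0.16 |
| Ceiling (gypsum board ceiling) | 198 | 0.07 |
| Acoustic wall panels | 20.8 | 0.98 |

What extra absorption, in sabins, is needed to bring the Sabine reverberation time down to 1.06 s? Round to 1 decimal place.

88.6 sabins

Summing Sᵢαᵢ: 0.054 + 2.960 + 3.960 + 50.640 + 13.860 + 20.384 → A₁ = 91.858 sabins.
Target A₂ = 0.161·1188/1.06 = 180.442 sabins (V = 1188 m³).
Shortfall: 180.442 − 91.858 = 88.6 sabins.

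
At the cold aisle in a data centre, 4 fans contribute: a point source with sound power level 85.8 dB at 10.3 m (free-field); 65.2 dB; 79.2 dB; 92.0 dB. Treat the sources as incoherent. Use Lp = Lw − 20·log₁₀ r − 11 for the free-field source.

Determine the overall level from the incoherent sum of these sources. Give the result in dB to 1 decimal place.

Source at 10.3 m: Lp = 85.8 − 20·log₁₀(10.3) − 11 = 54.5 dB.
Σ 10^(Lᵢ/10) = 1.672e+09.
Combined level = 10 log₁₀(1.672e+09) = 92.2 dB.

92.2 dB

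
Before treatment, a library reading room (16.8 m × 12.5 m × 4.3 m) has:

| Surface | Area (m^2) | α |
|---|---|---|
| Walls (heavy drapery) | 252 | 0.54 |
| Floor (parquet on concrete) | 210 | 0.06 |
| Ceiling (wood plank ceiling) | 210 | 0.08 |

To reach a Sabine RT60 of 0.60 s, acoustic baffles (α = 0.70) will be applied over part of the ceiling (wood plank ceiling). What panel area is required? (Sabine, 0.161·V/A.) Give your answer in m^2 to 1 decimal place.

123.9

A₁ = Σ Sᵢαᵢ = 252×0.54 + 210×0.06 + 210×0.08 = 165.480 sabins.
V = 903 m³. Target absorption A₂ = 0.161 × 903 / 0.60 = 242.305 sabins.
ΔA needed = 242.305 − 165.480 = 76.825 sabins.
Net gain per m^2: Δα = 0.70 − 0.08 = 0.62.
Area = ΔA/Δα = 76.825/0.62 = 123.9 m^2.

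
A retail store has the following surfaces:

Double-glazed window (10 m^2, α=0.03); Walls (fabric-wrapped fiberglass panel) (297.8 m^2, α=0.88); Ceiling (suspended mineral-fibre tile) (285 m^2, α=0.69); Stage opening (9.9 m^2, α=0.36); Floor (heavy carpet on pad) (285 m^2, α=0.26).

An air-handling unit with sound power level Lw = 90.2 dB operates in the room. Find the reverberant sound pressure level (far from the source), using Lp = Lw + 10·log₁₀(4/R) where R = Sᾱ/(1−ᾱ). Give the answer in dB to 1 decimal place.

64.9 dB

A = 536.678 sabins; S = 887.7 m^2.
ᾱ = 536.678/887.7 = 0.6046; R = Sᾱ/(1−ᾱ) = 536.678/(1−0.6046) = 1357.304 m^2.
Lp = 90.2 + 10·log₁₀(4/1357.304) = 90.2 + (-25.31) = 64.9 dB.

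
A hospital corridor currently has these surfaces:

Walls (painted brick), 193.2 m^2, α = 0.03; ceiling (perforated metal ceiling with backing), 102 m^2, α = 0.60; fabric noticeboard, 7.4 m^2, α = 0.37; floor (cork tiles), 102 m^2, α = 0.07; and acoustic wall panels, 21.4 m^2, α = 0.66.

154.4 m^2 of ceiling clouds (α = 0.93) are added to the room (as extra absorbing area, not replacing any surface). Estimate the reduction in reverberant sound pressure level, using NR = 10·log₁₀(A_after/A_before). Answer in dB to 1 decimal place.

Summing Sᵢαᵢ: 5.796 + 61.200 + 2.738 + 7.140 + 14.124 → A_before = 90.998 sabins.
Added absorption = 154.4 × 0.93 = 143.592 sabins.
A_after = 90.998 + 143.592 = 234.590 sabins.
Reduction = 10 log₁₀(A_after/A_before) = 10 log₁₀(2.5780) = 4.1 dB.

4.1 dB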